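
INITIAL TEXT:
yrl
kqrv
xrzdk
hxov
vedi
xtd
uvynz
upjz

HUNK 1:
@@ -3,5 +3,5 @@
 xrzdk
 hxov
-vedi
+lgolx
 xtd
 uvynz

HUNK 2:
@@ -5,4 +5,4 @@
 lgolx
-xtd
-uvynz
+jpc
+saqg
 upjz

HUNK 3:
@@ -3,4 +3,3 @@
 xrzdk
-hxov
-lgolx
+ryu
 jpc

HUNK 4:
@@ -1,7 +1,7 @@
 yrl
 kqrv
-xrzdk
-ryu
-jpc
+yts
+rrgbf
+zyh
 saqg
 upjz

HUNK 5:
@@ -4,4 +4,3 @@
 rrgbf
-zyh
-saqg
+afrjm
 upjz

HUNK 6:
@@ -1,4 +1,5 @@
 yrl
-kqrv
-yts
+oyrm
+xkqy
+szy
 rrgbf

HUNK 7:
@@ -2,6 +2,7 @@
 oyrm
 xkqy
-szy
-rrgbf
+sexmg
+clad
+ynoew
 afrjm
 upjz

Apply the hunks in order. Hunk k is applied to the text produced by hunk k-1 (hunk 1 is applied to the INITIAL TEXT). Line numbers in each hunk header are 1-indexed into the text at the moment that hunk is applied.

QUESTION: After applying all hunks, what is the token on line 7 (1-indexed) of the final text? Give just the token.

Hunk 1: at line 3 remove [vedi] add [lgolx] -> 8 lines: yrl kqrv xrzdk hxov lgolx xtd uvynz upjz
Hunk 2: at line 5 remove [xtd,uvynz] add [jpc,saqg] -> 8 lines: yrl kqrv xrzdk hxov lgolx jpc saqg upjz
Hunk 3: at line 3 remove [hxov,lgolx] add [ryu] -> 7 lines: yrl kqrv xrzdk ryu jpc saqg upjz
Hunk 4: at line 1 remove [xrzdk,ryu,jpc] add [yts,rrgbf,zyh] -> 7 lines: yrl kqrv yts rrgbf zyh saqg upjz
Hunk 5: at line 4 remove [zyh,saqg] add [afrjm] -> 6 lines: yrl kqrv yts rrgbf afrjm upjz
Hunk 6: at line 1 remove [kqrv,yts] add [oyrm,xkqy,szy] -> 7 lines: yrl oyrm xkqy szy rrgbf afrjm upjz
Hunk 7: at line 2 remove [szy,rrgbf] add [sexmg,clad,ynoew] -> 8 lines: yrl oyrm xkqy sexmg clad ynoew afrjm upjz
Final line 7: afrjm

Answer: afrjm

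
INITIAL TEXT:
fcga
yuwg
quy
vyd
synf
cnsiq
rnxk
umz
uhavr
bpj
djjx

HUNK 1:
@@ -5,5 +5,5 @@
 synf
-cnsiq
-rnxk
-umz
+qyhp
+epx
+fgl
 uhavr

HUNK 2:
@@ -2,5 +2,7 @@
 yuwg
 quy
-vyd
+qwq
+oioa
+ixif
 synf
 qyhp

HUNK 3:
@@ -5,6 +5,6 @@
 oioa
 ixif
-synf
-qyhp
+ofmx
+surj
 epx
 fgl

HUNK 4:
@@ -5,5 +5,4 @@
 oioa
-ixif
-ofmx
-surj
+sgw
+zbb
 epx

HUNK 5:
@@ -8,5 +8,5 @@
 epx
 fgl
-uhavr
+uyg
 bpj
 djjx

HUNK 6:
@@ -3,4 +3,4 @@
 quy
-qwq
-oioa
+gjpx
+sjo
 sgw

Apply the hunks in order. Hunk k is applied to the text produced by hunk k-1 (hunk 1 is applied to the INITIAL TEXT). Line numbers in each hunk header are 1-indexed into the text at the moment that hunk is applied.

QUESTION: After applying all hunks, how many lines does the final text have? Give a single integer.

Answer: 12

Derivation:
Hunk 1: at line 5 remove [cnsiq,rnxk,umz] add [qyhp,epx,fgl] -> 11 lines: fcga yuwg quy vyd synf qyhp epx fgl uhavr bpj djjx
Hunk 2: at line 2 remove [vyd] add [qwq,oioa,ixif] -> 13 lines: fcga yuwg quy qwq oioa ixif synf qyhp epx fgl uhavr bpj djjx
Hunk 3: at line 5 remove [synf,qyhp] add [ofmx,surj] -> 13 lines: fcga yuwg quy qwq oioa ixif ofmx surj epx fgl uhavr bpj djjx
Hunk 4: at line 5 remove [ixif,ofmx,surj] add [sgw,zbb] -> 12 lines: fcga yuwg quy qwq oioa sgw zbb epx fgl uhavr bpj djjx
Hunk 5: at line 8 remove [uhavr] add [uyg] -> 12 lines: fcga yuwg quy qwq oioa sgw zbb epx fgl uyg bpj djjx
Hunk 6: at line 3 remove [qwq,oioa] add [gjpx,sjo] -> 12 lines: fcga yuwg quy gjpx sjo sgw zbb epx fgl uyg bpj djjx
Final line count: 12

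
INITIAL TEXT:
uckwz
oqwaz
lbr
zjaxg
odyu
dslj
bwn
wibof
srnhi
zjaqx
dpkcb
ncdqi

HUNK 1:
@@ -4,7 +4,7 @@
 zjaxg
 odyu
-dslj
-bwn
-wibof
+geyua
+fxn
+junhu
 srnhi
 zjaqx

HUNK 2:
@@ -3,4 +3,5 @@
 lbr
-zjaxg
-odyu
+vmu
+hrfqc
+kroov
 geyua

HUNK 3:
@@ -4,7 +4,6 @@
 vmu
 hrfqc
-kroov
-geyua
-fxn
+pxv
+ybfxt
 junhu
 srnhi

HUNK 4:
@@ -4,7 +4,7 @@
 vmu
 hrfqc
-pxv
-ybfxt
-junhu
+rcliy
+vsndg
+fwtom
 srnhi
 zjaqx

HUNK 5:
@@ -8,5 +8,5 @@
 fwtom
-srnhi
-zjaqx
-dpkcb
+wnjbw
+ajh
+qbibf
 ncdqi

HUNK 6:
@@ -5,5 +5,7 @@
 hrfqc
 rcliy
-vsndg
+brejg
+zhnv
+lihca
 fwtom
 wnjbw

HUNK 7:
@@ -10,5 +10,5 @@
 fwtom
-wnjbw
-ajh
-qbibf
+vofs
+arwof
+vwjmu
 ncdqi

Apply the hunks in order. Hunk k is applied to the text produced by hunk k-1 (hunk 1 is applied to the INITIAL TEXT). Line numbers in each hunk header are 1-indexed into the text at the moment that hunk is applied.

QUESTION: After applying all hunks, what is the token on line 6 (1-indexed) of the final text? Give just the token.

Answer: rcliy

Derivation:
Hunk 1: at line 4 remove [dslj,bwn,wibof] add [geyua,fxn,junhu] -> 12 lines: uckwz oqwaz lbr zjaxg odyu geyua fxn junhu srnhi zjaqx dpkcb ncdqi
Hunk 2: at line 3 remove [zjaxg,odyu] add [vmu,hrfqc,kroov] -> 13 lines: uckwz oqwaz lbr vmu hrfqc kroov geyua fxn junhu srnhi zjaqx dpkcb ncdqi
Hunk 3: at line 4 remove [kroov,geyua,fxn] add [pxv,ybfxt] -> 12 lines: uckwz oqwaz lbr vmu hrfqc pxv ybfxt junhu srnhi zjaqx dpkcb ncdqi
Hunk 4: at line 4 remove [pxv,ybfxt,junhu] add [rcliy,vsndg,fwtom] -> 12 lines: uckwz oqwaz lbr vmu hrfqc rcliy vsndg fwtom srnhi zjaqx dpkcb ncdqi
Hunk 5: at line 8 remove [srnhi,zjaqx,dpkcb] add [wnjbw,ajh,qbibf] -> 12 lines: uckwz oqwaz lbr vmu hrfqc rcliy vsndg fwtom wnjbw ajh qbibf ncdqi
Hunk 6: at line 5 remove [vsndg] add [brejg,zhnv,lihca] -> 14 lines: uckwz oqwaz lbr vmu hrfqc rcliy brejg zhnv lihca fwtom wnjbw ajh qbibf ncdqi
Hunk 7: at line 10 remove [wnjbw,ajh,qbibf] add [vofs,arwof,vwjmu] -> 14 lines: uckwz oqwaz lbr vmu hrfqc rcliy brejg zhnv lihca fwtom vofs arwof vwjmu ncdqi
Final line 6: rcliy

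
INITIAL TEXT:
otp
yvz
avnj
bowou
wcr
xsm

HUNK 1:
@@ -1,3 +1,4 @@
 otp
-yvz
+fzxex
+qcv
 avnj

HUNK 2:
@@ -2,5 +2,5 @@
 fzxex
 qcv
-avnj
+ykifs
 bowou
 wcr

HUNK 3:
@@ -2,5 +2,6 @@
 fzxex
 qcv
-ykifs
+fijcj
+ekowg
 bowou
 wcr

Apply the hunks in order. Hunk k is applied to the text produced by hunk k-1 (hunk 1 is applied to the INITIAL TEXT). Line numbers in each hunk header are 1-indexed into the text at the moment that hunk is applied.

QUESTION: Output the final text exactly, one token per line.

Hunk 1: at line 1 remove [yvz] add [fzxex,qcv] -> 7 lines: otp fzxex qcv avnj bowou wcr xsm
Hunk 2: at line 2 remove [avnj] add [ykifs] -> 7 lines: otp fzxex qcv ykifs bowou wcr xsm
Hunk 3: at line 2 remove [ykifs] add [fijcj,ekowg] -> 8 lines: otp fzxex qcv fijcj ekowg bowou wcr xsm

Answer: otp
fzxex
qcv
fijcj
ekowg
bowou
wcr
xsm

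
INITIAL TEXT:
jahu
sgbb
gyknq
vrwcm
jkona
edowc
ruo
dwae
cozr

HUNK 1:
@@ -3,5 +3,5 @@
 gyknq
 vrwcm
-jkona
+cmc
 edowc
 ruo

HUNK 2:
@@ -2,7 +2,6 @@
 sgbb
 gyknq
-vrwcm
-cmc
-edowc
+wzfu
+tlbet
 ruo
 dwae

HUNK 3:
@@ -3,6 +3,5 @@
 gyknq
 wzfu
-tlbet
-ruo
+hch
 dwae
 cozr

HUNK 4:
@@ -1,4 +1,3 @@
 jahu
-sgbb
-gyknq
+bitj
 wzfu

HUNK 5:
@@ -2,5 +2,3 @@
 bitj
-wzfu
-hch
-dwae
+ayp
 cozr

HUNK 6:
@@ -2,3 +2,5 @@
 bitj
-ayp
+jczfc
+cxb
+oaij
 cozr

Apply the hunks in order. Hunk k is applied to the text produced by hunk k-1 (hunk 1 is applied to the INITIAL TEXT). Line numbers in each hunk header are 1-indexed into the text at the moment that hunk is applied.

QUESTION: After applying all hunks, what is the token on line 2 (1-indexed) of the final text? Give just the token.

Answer: bitj

Derivation:
Hunk 1: at line 3 remove [jkona] add [cmc] -> 9 lines: jahu sgbb gyknq vrwcm cmc edowc ruo dwae cozr
Hunk 2: at line 2 remove [vrwcm,cmc,edowc] add [wzfu,tlbet] -> 8 lines: jahu sgbb gyknq wzfu tlbet ruo dwae cozr
Hunk 3: at line 3 remove [tlbet,ruo] add [hch] -> 7 lines: jahu sgbb gyknq wzfu hch dwae cozr
Hunk 4: at line 1 remove [sgbb,gyknq] add [bitj] -> 6 lines: jahu bitj wzfu hch dwae cozr
Hunk 5: at line 2 remove [wzfu,hch,dwae] add [ayp] -> 4 lines: jahu bitj ayp cozr
Hunk 6: at line 2 remove [ayp] add [jczfc,cxb,oaij] -> 6 lines: jahu bitj jczfc cxb oaij cozr
Final line 2: bitj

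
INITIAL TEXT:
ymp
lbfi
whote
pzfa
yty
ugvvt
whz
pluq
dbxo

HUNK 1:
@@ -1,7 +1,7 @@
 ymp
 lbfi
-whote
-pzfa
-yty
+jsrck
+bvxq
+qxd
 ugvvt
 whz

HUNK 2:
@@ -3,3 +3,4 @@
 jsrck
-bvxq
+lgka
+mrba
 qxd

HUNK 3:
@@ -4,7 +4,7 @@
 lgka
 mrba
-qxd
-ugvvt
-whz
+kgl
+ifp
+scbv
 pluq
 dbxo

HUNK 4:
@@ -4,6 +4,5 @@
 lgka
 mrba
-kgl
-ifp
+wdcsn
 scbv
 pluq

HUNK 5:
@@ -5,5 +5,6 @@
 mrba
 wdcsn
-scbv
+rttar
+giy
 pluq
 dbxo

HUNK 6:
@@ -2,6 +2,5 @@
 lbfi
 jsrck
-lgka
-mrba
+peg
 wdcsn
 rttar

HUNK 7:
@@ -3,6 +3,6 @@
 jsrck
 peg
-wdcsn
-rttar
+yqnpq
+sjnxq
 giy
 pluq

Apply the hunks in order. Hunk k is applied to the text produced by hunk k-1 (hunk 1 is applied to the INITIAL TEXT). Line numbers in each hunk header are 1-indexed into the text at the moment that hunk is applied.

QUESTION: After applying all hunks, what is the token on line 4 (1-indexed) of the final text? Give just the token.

Answer: peg

Derivation:
Hunk 1: at line 1 remove [whote,pzfa,yty] add [jsrck,bvxq,qxd] -> 9 lines: ymp lbfi jsrck bvxq qxd ugvvt whz pluq dbxo
Hunk 2: at line 3 remove [bvxq] add [lgka,mrba] -> 10 lines: ymp lbfi jsrck lgka mrba qxd ugvvt whz pluq dbxo
Hunk 3: at line 4 remove [qxd,ugvvt,whz] add [kgl,ifp,scbv] -> 10 lines: ymp lbfi jsrck lgka mrba kgl ifp scbv pluq dbxo
Hunk 4: at line 4 remove [kgl,ifp] add [wdcsn] -> 9 lines: ymp lbfi jsrck lgka mrba wdcsn scbv pluq dbxo
Hunk 5: at line 5 remove [scbv] add [rttar,giy] -> 10 lines: ymp lbfi jsrck lgka mrba wdcsn rttar giy pluq dbxo
Hunk 6: at line 2 remove [lgka,mrba] add [peg] -> 9 lines: ymp lbfi jsrck peg wdcsn rttar giy pluq dbxo
Hunk 7: at line 3 remove [wdcsn,rttar] add [yqnpq,sjnxq] -> 9 lines: ymp lbfi jsrck peg yqnpq sjnxq giy pluq dbxo
Final line 4: peg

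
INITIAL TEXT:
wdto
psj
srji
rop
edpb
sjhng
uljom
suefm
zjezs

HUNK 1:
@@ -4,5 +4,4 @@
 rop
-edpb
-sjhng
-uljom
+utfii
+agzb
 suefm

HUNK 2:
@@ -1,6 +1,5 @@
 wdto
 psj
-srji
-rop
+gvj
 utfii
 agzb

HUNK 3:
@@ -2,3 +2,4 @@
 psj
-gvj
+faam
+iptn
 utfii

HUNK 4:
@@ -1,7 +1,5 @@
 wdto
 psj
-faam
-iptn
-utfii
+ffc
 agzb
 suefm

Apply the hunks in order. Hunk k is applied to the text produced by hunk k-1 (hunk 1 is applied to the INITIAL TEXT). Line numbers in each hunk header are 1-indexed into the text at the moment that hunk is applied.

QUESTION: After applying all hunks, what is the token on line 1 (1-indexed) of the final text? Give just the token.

Hunk 1: at line 4 remove [edpb,sjhng,uljom] add [utfii,agzb] -> 8 lines: wdto psj srji rop utfii agzb suefm zjezs
Hunk 2: at line 1 remove [srji,rop] add [gvj] -> 7 lines: wdto psj gvj utfii agzb suefm zjezs
Hunk 3: at line 2 remove [gvj] add [faam,iptn] -> 8 lines: wdto psj faam iptn utfii agzb suefm zjezs
Hunk 4: at line 1 remove [faam,iptn,utfii] add [ffc] -> 6 lines: wdto psj ffc agzb suefm zjezs
Final line 1: wdto

Answer: wdto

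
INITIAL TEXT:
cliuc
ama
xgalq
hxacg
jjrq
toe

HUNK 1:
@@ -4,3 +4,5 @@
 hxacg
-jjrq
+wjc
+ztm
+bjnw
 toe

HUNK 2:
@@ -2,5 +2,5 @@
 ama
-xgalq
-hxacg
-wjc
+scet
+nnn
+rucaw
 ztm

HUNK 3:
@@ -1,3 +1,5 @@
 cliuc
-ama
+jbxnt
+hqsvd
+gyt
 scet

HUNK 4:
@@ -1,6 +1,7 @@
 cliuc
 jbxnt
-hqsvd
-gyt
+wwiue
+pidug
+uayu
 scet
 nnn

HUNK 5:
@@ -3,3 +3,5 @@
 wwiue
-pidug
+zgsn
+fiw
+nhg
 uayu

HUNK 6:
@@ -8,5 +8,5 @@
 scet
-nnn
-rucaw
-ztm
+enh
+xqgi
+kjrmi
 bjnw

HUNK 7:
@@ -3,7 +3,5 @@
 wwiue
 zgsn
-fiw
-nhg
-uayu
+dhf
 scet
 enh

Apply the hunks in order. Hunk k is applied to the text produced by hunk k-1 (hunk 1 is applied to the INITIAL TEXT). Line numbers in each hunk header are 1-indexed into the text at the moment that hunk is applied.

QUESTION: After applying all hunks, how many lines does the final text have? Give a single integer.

Hunk 1: at line 4 remove [jjrq] add [wjc,ztm,bjnw] -> 8 lines: cliuc ama xgalq hxacg wjc ztm bjnw toe
Hunk 2: at line 2 remove [xgalq,hxacg,wjc] add [scet,nnn,rucaw] -> 8 lines: cliuc ama scet nnn rucaw ztm bjnw toe
Hunk 3: at line 1 remove [ama] add [jbxnt,hqsvd,gyt] -> 10 lines: cliuc jbxnt hqsvd gyt scet nnn rucaw ztm bjnw toe
Hunk 4: at line 1 remove [hqsvd,gyt] add [wwiue,pidug,uayu] -> 11 lines: cliuc jbxnt wwiue pidug uayu scet nnn rucaw ztm bjnw toe
Hunk 5: at line 3 remove [pidug] add [zgsn,fiw,nhg] -> 13 lines: cliuc jbxnt wwiue zgsn fiw nhg uayu scet nnn rucaw ztm bjnw toe
Hunk 6: at line 8 remove [nnn,rucaw,ztm] add [enh,xqgi,kjrmi] -> 13 lines: cliuc jbxnt wwiue zgsn fiw nhg uayu scet enh xqgi kjrmi bjnw toe
Hunk 7: at line 3 remove [fiw,nhg,uayu] add [dhf] -> 11 lines: cliuc jbxnt wwiue zgsn dhf scet enh xqgi kjrmi bjnw toe
Final line count: 11

Answer: 11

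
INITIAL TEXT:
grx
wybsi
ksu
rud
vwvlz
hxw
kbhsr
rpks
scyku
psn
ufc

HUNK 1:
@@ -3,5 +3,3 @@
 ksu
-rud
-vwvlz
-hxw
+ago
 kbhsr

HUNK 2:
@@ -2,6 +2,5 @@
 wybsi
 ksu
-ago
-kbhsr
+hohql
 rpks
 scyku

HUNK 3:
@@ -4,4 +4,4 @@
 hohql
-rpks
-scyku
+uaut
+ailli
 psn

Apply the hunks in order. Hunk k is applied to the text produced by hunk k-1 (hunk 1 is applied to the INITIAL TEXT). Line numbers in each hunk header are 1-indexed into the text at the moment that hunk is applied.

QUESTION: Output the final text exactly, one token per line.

Hunk 1: at line 3 remove [rud,vwvlz,hxw] add [ago] -> 9 lines: grx wybsi ksu ago kbhsr rpks scyku psn ufc
Hunk 2: at line 2 remove [ago,kbhsr] add [hohql] -> 8 lines: grx wybsi ksu hohql rpks scyku psn ufc
Hunk 3: at line 4 remove [rpks,scyku] add [uaut,ailli] -> 8 lines: grx wybsi ksu hohql uaut ailli psn ufc

Answer: grx
wybsi
ksu
hohql
uaut
ailli
psn
ufc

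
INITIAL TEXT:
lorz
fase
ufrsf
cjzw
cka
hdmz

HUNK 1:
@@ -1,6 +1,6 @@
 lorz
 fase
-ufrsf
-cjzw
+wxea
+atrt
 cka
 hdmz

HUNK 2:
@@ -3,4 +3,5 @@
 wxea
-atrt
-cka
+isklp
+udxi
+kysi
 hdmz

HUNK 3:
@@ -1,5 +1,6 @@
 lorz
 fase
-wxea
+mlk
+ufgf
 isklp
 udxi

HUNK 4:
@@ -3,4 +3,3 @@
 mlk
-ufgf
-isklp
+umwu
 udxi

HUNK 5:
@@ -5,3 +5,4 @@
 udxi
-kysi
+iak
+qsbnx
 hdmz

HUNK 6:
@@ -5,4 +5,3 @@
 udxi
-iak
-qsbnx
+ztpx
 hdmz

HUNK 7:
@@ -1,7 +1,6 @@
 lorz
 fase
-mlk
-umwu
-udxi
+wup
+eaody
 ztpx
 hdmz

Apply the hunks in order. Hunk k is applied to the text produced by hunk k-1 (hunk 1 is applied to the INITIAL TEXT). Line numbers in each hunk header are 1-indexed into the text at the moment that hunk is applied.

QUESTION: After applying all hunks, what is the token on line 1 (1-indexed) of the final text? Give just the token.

Hunk 1: at line 1 remove [ufrsf,cjzw] add [wxea,atrt] -> 6 lines: lorz fase wxea atrt cka hdmz
Hunk 2: at line 3 remove [atrt,cka] add [isklp,udxi,kysi] -> 7 lines: lorz fase wxea isklp udxi kysi hdmz
Hunk 3: at line 1 remove [wxea] add [mlk,ufgf] -> 8 lines: lorz fase mlk ufgf isklp udxi kysi hdmz
Hunk 4: at line 3 remove [ufgf,isklp] add [umwu] -> 7 lines: lorz fase mlk umwu udxi kysi hdmz
Hunk 5: at line 5 remove [kysi] add [iak,qsbnx] -> 8 lines: lorz fase mlk umwu udxi iak qsbnx hdmz
Hunk 6: at line 5 remove [iak,qsbnx] add [ztpx] -> 7 lines: lorz fase mlk umwu udxi ztpx hdmz
Hunk 7: at line 1 remove [mlk,umwu,udxi] add [wup,eaody] -> 6 lines: lorz fase wup eaody ztpx hdmz
Final line 1: lorz

Answer: lorz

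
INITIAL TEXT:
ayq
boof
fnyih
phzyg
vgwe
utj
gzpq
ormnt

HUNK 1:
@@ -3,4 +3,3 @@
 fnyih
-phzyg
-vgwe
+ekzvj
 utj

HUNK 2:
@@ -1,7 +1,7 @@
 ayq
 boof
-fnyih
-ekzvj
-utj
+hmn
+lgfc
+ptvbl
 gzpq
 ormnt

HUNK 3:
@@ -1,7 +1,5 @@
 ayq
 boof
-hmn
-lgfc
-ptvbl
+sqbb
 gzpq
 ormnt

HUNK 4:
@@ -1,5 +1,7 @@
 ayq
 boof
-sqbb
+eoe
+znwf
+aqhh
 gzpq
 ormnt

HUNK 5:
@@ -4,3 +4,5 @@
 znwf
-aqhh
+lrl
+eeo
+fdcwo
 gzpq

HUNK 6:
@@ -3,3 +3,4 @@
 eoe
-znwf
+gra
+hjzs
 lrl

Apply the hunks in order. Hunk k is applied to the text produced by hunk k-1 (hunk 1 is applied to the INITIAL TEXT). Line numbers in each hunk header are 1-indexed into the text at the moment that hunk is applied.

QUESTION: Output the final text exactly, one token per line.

Answer: ayq
boof
eoe
gra
hjzs
lrl
eeo
fdcwo
gzpq
ormnt

Derivation:
Hunk 1: at line 3 remove [phzyg,vgwe] add [ekzvj] -> 7 lines: ayq boof fnyih ekzvj utj gzpq ormnt
Hunk 2: at line 1 remove [fnyih,ekzvj,utj] add [hmn,lgfc,ptvbl] -> 7 lines: ayq boof hmn lgfc ptvbl gzpq ormnt
Hunk 3: at line 1 remove [hmn,lgfc,ptvbl] add [sqbb] -> 5 lines: ayq boof sqbb gzpq ormnt
Hunk 4: at line 1 remove [sqbb] add [eoe,znwf,aqhh] -> 7 lines: ayq boof eoe znwf aqhh gzpq ormnt
Hunk 5: at line 4 remove [aqhh] add [lrl,eeo,fdcwo] -> 9 lines: ayq boof eoe znwf lrl eeo fdcwo gzpq ormnt
Hunk 6: at line 3 remove [znwf] add [gra,hjzs] -> 10 lines: ayq boof eoe gra hjzs lrl eeo fdcwo gzpq ormnt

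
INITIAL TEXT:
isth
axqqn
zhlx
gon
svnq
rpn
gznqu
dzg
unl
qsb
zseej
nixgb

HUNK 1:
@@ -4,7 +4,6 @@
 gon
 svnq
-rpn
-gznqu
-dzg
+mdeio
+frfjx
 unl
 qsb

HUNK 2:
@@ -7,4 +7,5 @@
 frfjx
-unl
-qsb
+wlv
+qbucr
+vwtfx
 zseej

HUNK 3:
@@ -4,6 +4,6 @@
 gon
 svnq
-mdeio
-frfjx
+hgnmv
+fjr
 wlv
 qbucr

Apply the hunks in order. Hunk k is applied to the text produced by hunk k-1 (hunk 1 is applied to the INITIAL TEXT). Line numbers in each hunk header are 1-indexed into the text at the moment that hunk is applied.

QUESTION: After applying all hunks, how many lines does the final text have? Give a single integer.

Hunk 1: at line 4 remove [rpn,gznqu,dzg] add [mdeio,frfjx] -> 11 lines: isth axqqn zhlx gon svnq mdeio frfjx unl qsb zseej nixgb
Hunk 2: at line 7 remove [unl,qsb] add [wlv,qbucr,vwtfx] -> 12 lines: isth axqqn zhlx gon svnq mdeio frfjx wlv qbucr vwtfx zseej nixgb
Hunk 3: at line 4 remove [mdeio,frfjx] add [hgnmv,fjr] -> 12 lines: isth axqqn zhlx gon svnq hgnmv fjr wlv qbucr vwtfx zseej nixgb
Final line count: 12

Answer: 12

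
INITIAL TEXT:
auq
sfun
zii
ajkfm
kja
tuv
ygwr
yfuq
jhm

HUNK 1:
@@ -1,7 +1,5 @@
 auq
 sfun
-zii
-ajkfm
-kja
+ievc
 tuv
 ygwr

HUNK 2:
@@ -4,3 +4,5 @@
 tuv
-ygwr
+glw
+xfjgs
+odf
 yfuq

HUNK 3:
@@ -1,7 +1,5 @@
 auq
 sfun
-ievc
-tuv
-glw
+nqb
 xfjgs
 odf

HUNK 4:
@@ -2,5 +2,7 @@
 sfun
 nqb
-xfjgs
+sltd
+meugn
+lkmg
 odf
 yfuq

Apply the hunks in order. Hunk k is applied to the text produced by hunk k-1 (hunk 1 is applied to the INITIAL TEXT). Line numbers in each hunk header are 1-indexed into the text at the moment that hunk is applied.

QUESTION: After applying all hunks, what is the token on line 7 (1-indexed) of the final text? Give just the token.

Hunk 1: at line 1 remove [zii,ajkfm,kja] add [ievc] -> 7 lines: auq sfun ievc tuv ygwr yfuq jhm
Hunk 2: at line 4 remove [ygwr] add [glw,xfjgs,odf] -> 9 lines: auq sfun ievc tuv glw xfjgs odf yfuq jhm
Hunk 3: at line 1 remove [ievc,tuv,glw] add [nqb] -> 7 lines: auq sfun nqb xfjgs odf yfuq jhm
Hunk 4: at line 2 remove [xfjgs] add [sltd,meugn,lkmg] -> 9 lines: auq sfun nqb sltd meugn lkmg odf yfuq jhm
Final line 7: odf

Answer: odf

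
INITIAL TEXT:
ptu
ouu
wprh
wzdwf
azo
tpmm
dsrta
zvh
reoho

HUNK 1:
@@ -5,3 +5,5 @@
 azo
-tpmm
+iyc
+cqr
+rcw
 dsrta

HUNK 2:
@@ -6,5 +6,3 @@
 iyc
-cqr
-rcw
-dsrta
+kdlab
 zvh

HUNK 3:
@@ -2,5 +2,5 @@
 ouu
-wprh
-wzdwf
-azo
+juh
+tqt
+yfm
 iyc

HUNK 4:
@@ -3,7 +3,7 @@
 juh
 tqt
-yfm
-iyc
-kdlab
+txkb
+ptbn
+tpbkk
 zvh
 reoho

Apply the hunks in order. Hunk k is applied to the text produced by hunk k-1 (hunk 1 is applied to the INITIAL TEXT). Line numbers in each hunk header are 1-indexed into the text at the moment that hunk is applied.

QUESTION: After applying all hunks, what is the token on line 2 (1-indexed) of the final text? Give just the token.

Hunk 1: at line 5 remove [tpmm] add [iyc,cqr,rcw] -> 11 lines: ptu ouu wprh wzdwf azo iyc cqr rcw dsrta zvh reoho
Hunk 2: at line 6 remove [cqr,rcw,dsrta] add [kdlab] -> 9 lines: ptu ouu wprh wzdwf azo iyc kdlab zvh reoho
Hunk 3: at line 2 remove [wprh,wzdwf,azo] add [juh,tqt,yfm] -> 9 lines: ptu ouu juh tqt yfm iyc kdlab zvh reoho
Hunk 4: at line 3 remove [yfm,iyc,kdlab] add [txkb,ptbn,tpbkk] -> 9 lines: ptu ouu juh tqt txkb ptbn tpbkk zvh reoho
Final line 2: ouu

Answer: ouu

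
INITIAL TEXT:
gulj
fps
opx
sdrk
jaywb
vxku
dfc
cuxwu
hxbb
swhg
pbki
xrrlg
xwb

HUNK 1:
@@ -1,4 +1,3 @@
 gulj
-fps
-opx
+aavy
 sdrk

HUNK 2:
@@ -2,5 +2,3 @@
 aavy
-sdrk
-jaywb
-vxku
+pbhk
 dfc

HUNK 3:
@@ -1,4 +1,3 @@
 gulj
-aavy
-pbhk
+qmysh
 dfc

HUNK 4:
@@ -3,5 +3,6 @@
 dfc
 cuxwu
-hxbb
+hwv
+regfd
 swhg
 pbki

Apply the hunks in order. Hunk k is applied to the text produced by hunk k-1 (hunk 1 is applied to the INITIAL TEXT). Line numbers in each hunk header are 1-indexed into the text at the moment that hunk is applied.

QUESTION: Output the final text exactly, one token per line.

Hunk 1: at line 1 remove [fps,opx] add [aavy] -> 12 lines: gulj aavy sdrk jaywb vxku dfc cuxwu hxbb swhg pbki xrrlg xwb
Hunk 2: at line 2 remove [sdrk,jaywb,vxku] add [pbhk] -> 10 lines: gulj aavy pbhk dfc cuxwu hxbb swhg pbki xrrlg xwb
Hunk 3: at line 1 remove [aavy,pbhk] add [qmysh] -> 9 lines: gulj qmysh dfc cuxwu hxbb swhg pbki xrrlg xwb
Hunk 4: at line 3 remove [hxbb] add [hwv,regfd] -> 10 lines: gulj qmysh dfc cuxwu hwv regfd swhg pbki xrrlg xwb

Answer: gulj
qmysh
dfc
cuxwu
hwv
regfd
swhg
pbki
xrrlg
xwb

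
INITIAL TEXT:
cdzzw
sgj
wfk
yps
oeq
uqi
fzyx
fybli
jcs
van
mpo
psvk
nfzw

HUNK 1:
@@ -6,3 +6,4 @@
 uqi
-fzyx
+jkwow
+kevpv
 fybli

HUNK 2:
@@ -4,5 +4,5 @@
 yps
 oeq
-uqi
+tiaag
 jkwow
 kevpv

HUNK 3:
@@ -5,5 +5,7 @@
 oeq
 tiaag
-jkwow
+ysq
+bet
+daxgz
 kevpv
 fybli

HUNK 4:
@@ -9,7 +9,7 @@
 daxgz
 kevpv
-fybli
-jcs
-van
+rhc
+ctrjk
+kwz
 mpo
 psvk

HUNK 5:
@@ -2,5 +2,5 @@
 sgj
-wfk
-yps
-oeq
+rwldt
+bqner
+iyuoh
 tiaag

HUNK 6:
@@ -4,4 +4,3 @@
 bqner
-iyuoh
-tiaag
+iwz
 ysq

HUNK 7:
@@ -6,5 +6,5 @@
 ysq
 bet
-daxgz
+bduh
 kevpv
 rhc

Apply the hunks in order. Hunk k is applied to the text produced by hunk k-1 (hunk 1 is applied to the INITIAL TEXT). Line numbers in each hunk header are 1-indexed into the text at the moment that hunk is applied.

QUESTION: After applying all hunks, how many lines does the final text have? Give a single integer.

Answer: 15

Derivation:
Hunk 1: at line 6 remove [fzyx] add [jkwow,kevpv] -> 14 lines: cdzzw sgj wfk yps oeq uqi jkwow kevpv fybli jcs van mpo psvk nfzw
Hunk 2: at line 4 remove [uqi] add [tiaag] -> 14 lines: cdzzw sgj wfk yps oeq tiaag jkwow kevpv fybli jcs van mpo psvk nfzw
Hunk 3: at line 5 remove [jkwow] add [ysq,bet,daxgz] -> 16 lines: cdzzw sgj wfk yps oeq tiaag ysq bet daxgz kevpv fybli jcs van mpo psvk nfzw
Hunk 4: at line 9 remove [fybli,jcs,van] add [rhc,ctrjk,kwz] -> 16 lines: cdzzw sgj wfk yps oeq tiaag ysq bet daxgz kevpv rhc ctrjk kwz mpo psvk nfzw
Hunk 5: at line 2 remove [wfk,yps,oeq] add [rwldt,bqner,iyuoh] -> 16 lines: cdzzw sgj rwldt bqner iyuoh tiaag ysq bet daxgz kevpv rhc ctrjk kwz mpo psvk nfzw
Hunk 6: at line 4 remove [iyuoh,tiaag] add [iwz] -> 15 lines: cdzzw sgj rwldt bqner iwz ysq bet daxgz kevpv rhc ctrjk kwz mpo psvk nfzw
Hunk 7: at line 6 remove [daxgz] add [bduh] -> 15 lines: cdzzw sgj rwldt bqner iwz ysq bet bduh kevpv rhc ctrjk kwz mpo psvk nfzw
Final line count: 15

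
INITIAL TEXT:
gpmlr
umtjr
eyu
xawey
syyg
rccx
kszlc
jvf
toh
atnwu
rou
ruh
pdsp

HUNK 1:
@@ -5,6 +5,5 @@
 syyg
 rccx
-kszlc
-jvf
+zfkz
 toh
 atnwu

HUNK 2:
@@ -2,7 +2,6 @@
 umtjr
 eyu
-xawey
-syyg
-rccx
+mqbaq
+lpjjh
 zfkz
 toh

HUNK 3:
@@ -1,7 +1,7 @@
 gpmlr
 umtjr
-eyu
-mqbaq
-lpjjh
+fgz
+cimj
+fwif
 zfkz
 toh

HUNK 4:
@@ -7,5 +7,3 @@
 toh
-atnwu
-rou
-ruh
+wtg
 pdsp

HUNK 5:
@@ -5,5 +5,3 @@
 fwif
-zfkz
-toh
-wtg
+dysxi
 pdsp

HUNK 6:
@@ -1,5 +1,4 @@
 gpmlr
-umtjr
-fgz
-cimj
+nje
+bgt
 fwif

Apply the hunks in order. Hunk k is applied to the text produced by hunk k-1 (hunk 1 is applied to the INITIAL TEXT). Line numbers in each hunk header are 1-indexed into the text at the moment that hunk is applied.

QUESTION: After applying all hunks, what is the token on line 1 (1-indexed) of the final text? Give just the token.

Answer: gpmlr

Derivation:
Hunk 1: at line 5 remove [kszlc,jvf] add [zfkz] -> 12 lines: gpmlr umtjr eyu xawey syyg rccx zfkz toh atnwu rou ruh pdsp
Hunk 2: at line 2 remove [xawey,syyg,rccx] add [mqbaq,lpjjh] -> 11 lines: gpmlr umtjr eyu mqbaq lpjjh zfkz toh atnwu rou ruh pdsp
Hunk 3: at line 1 remove [eyu,mqbaq,lpjjh] add [fgz,cimj,fwif] -> 11 lines: gpmlr umtjr fgz cimj fwif zfkz toh atnwu rou ruh pdsp
Hunk 4: at line 7 remove [atnwu,rou,ruh] add [wtg] -> 9 lines: gpmlr umtjr fgz cimj fwif zfkz toh wtg pdsp
Hunk 5: at line 5 remove [zfkz,toh,wtg] add [dysxi] -> 7 lines: gpmlr umtjr fgz cimj fwif dysxi pdsp
Hunk 6: at line 1 remove [umtjr,fgz,cimj] add [nje,bgt] -> 6 lines: gpmlr nje bgt fwif dysxi pdsp
Final line 1: gpmlr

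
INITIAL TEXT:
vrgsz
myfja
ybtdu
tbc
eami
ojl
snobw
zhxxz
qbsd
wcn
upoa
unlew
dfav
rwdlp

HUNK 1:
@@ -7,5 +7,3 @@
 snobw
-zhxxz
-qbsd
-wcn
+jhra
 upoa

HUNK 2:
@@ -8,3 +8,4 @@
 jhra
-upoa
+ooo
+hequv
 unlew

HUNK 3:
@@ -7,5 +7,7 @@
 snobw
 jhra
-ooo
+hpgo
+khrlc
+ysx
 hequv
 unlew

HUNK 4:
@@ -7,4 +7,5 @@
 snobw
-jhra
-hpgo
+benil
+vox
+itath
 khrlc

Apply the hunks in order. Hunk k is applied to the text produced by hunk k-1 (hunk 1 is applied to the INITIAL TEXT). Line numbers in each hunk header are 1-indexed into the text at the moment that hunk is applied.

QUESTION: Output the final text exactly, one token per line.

Answer: vrgsz
myfja
ybtdu
tbc
eami
ojl
snobw
benil
vox
itath
khrlc
ysx
hequv
unlew
dfav
rwdlp

Derivation:
Hunk 1: at line 7 remove [zhxxz,qbsd,wcn] add [jhra] -> 12 lines: vrgsz myfja ybtdu tbc eami ojl snobw jhra upoa unlew dfav rwdlp
Hunk 2: at line 8 remove [upoa] add [ooo,hequv] -> 13 lines: vrgsz myfja ybtdu tbc eami ojl snobw jhra ooo hequv unlew dfav rwdlp
Hunk 3: at line 7 remove [ooo] add [hpgo,khrlc,ysx] -> 15 lines: vrgsz myfja ybtdu tbc eami ojl snobw jhra hpgo khrlc ysx hequv unlew dfav rwdlp
Hunk 4: at line 7 remove [jhra,hpgo] add [benil,vox,itath] -> 16 lines: vrgsz myfja ybtdu tbc eami ojl snobw benil vox itath khrlc ysx hequv unlew dfav rwdlp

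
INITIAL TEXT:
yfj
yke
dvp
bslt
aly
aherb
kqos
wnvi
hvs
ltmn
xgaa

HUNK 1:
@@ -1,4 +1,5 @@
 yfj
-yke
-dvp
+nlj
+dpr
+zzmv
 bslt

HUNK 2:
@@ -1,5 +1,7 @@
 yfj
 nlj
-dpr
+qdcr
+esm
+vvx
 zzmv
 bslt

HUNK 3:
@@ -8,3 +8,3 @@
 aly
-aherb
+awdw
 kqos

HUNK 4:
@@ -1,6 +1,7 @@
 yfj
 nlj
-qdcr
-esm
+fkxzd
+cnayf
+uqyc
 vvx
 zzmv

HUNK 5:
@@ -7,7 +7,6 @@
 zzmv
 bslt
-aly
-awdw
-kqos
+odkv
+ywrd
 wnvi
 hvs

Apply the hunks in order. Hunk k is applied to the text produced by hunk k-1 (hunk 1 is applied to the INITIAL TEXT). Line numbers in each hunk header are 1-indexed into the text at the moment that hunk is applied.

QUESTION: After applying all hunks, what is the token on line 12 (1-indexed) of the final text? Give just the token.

Hunk 1: at line 1 remove [yke,dvp] add [nlj,dpr,zzmv] -> 12 lines: yfj nlj dpr zzmv bslt aly aherb kqos wnvi hvs ltmn xgaa
Hunk 2: at line 1 remove [dpr] add [qdcr,esm,vvx] -> 14 lines: yfj nlj qdcr esm vvx zzmv bslt aly aherb kqos wnvi hvs ltmn xgaa
Hunk 3: at line 8 remove [aherb] add [awdw] -> 14 lines: yfj nlj qdcr esm vvx zzmv bslt aly awdw kqos wnvi hvs ltmn xgaa
Hunk 4: at line 1 remove [qdcr,esm] add [fkxzd,cnayf,uqyc] -> 15 lines: yfj nlj fkxzd cnayf uqyc vvx zzmv bslt aly awdw kqos wnvi hvs ltmn xgaa
Hunk 5: at line 7 remove [aly,awdw,kqos] add [odkv,ywrd] -> 14 lines: yfj nlj fkxzd cnayf uqyc vvx zzmv bslt odkv ywrd wnvi hvs ltmn xgaa
Final line 12: hvs

Answer: hvs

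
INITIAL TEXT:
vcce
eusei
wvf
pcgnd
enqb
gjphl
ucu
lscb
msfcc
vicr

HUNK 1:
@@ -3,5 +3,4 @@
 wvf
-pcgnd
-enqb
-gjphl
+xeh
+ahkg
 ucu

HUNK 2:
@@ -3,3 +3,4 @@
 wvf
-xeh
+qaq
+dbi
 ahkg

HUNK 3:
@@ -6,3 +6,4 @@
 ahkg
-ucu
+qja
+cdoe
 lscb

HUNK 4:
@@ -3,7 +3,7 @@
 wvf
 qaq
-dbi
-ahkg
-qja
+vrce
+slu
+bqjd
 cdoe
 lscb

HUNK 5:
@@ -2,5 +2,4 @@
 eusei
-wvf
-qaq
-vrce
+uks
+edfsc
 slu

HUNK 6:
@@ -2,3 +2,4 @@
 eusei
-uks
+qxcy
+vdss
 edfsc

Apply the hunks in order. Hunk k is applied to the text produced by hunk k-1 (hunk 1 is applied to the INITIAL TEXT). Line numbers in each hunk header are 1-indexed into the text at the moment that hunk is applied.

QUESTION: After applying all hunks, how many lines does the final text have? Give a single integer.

Hunk 1: at line 3 remove [pcgnd,enqb,gjphl] add [xeh,ahkg] -> 9 lines: vcce eusei wvf xeh ahkg ucu lscb msfcc vicr
Hunk 2: at line 3 remove [xeh] add [qaq,dbi] -> 10 lines: vcce eusei wvf qaq dbi ahkg ucu lscb msfcc vicr
Hunk 3: at line 6 remove [ucu] add [qja,cdoe] -> 11 lines: vcce eusei wvf qaq dbi ahkg qja cdoe lscb msfcc vicr
Hunk 4: at line 3 remove [dbi,ahkg,qja] add [vrce,slu,bqjd] -> 11 lines: vcce eusei wvf qaq vrce slu bqjd cdoe lscb msfcc vicr
Hunk 5: at line 2 remove [wvf,qaq,vrce] add [uks,edfsc] -> 10 lines: vcce eusei uks edfsc slu bqjd cdoe lscb msfcc vicr
Hunk 6: at line 2 remove [uks] add [qxcy,vdss] -> 11 lines: vcce eusei qxcy vdss edfsc slu bqjd cdoe lscb msfcc vicr
Final line count: 11

Answer: 11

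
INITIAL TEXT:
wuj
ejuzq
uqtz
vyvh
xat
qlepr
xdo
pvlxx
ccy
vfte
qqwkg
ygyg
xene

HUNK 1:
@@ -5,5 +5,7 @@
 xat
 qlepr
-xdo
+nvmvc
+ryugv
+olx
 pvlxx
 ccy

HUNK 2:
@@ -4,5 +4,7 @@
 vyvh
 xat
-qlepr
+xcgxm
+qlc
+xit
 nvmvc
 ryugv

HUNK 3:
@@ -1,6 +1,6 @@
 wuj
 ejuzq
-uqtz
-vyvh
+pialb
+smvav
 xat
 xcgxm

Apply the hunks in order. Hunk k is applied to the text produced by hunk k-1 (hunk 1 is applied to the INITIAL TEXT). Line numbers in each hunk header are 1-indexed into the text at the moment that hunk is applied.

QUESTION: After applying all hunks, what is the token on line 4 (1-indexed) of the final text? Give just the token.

Hunk 1: at line 5 remove [xdo] add [nvmvc,ryugv,olx] -> 15 lines: wuj ejuzq uqtz vyvh xat qlepr nvmvc ryugv olx pvlxx ccy vfte qqwkg ygyg xene
Hunk 2: at line 4 remove [qlepr] add [xcgxm,qlc,xit] -> 17 lines: wuj ejuzq uqtz vyvh xat xcgxm qlc xit nvmvc ryugv olx pvlxx ccy vfte qqwkg ygyg xene
Hunk 3: at line 1 remove [uqtz,vyvh] add [pialb,smvav] -> 17 lines: wuj ejuzq pialb smvav xat xcgxm qlc xit nvmvc ryugv olx pvlxx ccy vfte qqwkg ygyg xene
Final line 4: smvav

Answer: smvav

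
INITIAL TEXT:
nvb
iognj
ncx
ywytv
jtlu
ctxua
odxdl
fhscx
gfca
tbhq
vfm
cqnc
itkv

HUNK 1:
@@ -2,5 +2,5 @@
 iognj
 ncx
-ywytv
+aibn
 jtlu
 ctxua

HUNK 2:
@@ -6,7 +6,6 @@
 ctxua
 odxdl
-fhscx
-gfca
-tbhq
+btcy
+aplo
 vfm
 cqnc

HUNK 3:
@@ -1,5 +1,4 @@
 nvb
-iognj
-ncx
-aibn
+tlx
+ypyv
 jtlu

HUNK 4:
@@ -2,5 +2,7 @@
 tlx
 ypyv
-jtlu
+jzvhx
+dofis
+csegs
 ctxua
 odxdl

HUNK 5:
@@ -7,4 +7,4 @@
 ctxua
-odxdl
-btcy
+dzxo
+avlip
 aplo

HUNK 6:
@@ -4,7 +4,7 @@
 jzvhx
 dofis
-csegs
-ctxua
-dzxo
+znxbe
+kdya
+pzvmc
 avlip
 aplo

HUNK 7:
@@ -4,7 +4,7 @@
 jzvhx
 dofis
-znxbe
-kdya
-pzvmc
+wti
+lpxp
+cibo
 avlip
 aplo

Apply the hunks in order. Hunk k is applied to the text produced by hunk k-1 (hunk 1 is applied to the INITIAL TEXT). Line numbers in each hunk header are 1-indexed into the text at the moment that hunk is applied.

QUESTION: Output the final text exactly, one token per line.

Answer: nvb
tlx
ypyv
jzvhx
dofis
wti
lpxp
cibo
avlip
aplo
vfm
cqnc
itkv

Derivation:
Hunk 1: at line 2 remove [ywytv] add [aibn] -> 13 lines: nvb iognj ncx aibn jtlu ctxua odxdl fhscx gfca tbhq vfm cqnc itkv
Hunk 2: at line 6 remove [fhscx,gfca,tbhq] add [btcy,aplo] -> 12 lines: nvb iognj ncx aibn jtlu ctxua odxdl btcy aplo vfm cqnc itkv
Hunk 3: at line 1 remove [iognj,ncx,aibn] add [tlx,ypyv] -> 11 lines: nvb tlx ypyv jtlu ctxua odxdl btcy aplo vfm cqnc itkv
Hunk 4: at line 2 remove [jtlu] add [jzvhx,dofis,csegs] -> 13 lines: nvb tlx ypyv jzvhx dofis csegs ctxua odxdl btcy aplo vfm cqnc itkv
Hunk 5: at line 7 remove [odxdl,btcy] add [dzxo,avlip] -> 13 lines: nvb tlx ypyv jzvhx dofis csegs ctxua dzxo avlip aplo vfm cqnc itkv
Hunk 6: at line 4 remove [csegs,ctxua,dzxo] add [znxbe,kdya,pzvmc] -> 13 lines: nvb tlx ypyv jzvhx dofis znxbe kdya pzvmc avlip aplo vfm cqnc itkv
Hunk 7: at line 4 remove [znxbe,kdya,pzvmc] add [wti,lpxp,cibo] -> 13 lines: nvb tlx ypyv jzvhx dofis wti lpxp cibo avlip aplo vfm cqnc itkv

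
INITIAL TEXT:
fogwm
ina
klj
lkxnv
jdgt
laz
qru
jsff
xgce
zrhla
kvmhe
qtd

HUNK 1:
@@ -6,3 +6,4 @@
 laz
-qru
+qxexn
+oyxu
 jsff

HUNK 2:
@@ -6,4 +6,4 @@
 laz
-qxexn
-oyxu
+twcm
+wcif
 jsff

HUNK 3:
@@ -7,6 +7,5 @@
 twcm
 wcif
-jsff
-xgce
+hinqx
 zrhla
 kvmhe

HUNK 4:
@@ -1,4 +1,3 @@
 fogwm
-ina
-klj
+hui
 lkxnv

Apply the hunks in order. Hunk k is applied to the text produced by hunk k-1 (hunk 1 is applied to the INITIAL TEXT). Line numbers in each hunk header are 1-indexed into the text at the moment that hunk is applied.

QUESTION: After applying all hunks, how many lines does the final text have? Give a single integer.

Answer: 11

Derivation:
Hunk 1: at line 6 remove [qru] add [qxexn,oyxu] -> 13 lines: fogwm ina klj lkxnv jdgt laz qxexn oyxu jsff xgce zrhla kvmhe qtd
Hunk 2: at line 6 remove [qxexn,oyxu] add [twcm,wcif] -> 13 lines: fogwm ina klj lkxnv jdgt laz twcm wcif jsff xgce zrhla kvmhe qtd
Hunk 3: at line 7 remove [jsff,xgce] add [hinqx] -> 12 lines: fogwm ina klj lkxnv jdgt laz twcm wcif hinqx zrhla kvmhe qtd
Hunk 4: at line 1 remove [ina,klj] add [hui] -> 11 lines: fogwm hui lkxnv jdgt laz twcm wcif hinqx zrhla kvmhe qtd
Final line count: 11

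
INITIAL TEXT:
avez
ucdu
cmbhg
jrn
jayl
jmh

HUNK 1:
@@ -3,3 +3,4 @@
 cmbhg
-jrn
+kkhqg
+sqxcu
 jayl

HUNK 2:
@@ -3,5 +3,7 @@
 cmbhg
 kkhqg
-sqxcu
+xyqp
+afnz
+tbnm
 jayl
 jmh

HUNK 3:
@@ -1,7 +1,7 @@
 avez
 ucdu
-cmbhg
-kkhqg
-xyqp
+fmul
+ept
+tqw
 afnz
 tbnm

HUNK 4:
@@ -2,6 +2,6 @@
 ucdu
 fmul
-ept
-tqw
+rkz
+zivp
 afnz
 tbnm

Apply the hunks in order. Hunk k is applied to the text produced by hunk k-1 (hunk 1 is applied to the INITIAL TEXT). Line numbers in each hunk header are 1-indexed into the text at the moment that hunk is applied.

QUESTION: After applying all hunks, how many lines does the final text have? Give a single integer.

Hunk 1: at line 3 remove [jrn] add [kkhqg,sqxcu] -> 7 lines: avez ucdu cmbhg kkhqg sqxcu jayl jmh
Hunk 2: at line 3 remove [sqxcu] add [xyqp,afnz,tbnm] -> 9 lines: avez ucdu cmbhg kkhqg xyqp afnz tbnm jayl jmh
Hunk 3: at line 1 remove [cmbhg,kkhqg,xyqp] add [fmul,ept,tqw] -> 9 lines: avez ucdu fmul ept tqw afnz tbnm jayl jmh
Hunk 4: at line 2 remove [ept,tqw] add [rkz,zivp] -> 9 lines: avez ucdu fmul rkz zivp afnz tbnm jayl jmh
Final line count: 9

Answer: 9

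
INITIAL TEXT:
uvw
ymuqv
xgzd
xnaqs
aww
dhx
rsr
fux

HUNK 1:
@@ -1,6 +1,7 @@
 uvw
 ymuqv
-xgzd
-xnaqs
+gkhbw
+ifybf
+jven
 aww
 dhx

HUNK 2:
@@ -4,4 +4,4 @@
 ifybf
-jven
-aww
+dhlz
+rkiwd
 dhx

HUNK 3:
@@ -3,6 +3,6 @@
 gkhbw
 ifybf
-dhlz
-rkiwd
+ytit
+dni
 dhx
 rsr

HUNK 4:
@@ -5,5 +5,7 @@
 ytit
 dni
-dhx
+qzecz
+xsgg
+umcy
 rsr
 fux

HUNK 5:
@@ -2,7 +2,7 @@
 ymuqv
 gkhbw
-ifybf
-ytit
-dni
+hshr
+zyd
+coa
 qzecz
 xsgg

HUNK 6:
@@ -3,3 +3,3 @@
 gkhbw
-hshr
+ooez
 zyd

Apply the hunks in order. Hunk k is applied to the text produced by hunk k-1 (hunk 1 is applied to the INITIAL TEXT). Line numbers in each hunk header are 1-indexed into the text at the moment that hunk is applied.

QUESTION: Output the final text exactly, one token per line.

Answer: uvw
ymuqv
gkhbw
ooez
zyd
coa
qzecz
xsgg
umcy
rsr
fux

Derivation:
Hunk 1: at line 1 remove [xgzd,xnaqs] add [gkhbw,ifybf,jven] -> 9 lines: uvw ymuqv gkhbw ifybf jven aww dhx rsr fux
Hunk 2: at line 4 remove [jven,aww] add [dhlz,rkiwd] -> 9 lines: uvw ymuqv gkhbw ifybf dhlz rkiwd dhx rsr fux
Hunk 3: at line 3 remove [dhlz,rkiwd] add [ytit,dni] -> 9 lines: uvw ymuqv gkhbw ifybf ytit dni dhx rsr fux
Hunk 4: at line 5 remove [dhx] add [qzecz,xsgg,umcy] -> 11 lines: uvw ymuqv gkhbw ifybf ytit dni qzecz xsgg umcy rsr fux
Hunk 5: at line 2 remove [ifybf,ytit,dni] add [hshr,zyd,coa] -> 11 lines: uvw ymuqv gkhbw hshr zyd coa qzecz xsgg umcy rsr fux
Hunk 6: at line 3 remove [hshr] add [ooez] -> 11 lines: uvw ymuqv gkhbw ooez zyd coa qzecz xsgg umcy rsr fux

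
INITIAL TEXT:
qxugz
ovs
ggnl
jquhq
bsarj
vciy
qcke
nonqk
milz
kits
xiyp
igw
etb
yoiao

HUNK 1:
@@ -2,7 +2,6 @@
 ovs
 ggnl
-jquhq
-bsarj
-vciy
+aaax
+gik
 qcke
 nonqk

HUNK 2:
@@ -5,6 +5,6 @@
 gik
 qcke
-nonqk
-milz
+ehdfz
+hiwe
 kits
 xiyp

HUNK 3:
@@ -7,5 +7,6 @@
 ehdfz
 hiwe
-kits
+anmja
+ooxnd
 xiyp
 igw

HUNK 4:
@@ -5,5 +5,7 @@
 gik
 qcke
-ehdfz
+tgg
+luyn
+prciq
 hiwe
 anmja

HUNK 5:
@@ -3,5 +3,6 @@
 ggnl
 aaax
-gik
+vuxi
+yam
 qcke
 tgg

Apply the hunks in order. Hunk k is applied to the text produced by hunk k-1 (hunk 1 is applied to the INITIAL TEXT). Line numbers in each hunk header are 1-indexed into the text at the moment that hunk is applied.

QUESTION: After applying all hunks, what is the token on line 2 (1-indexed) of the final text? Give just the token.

Answer: ovs

Derivation:
Hunk 1: at line 2 remove [jquhq,bsarj,vciy] add [aaax,gik] -> 13 lines: qxugz ovs ggnl aaax gik qcke nonqk milz kits xiyp igw etb yoiao
Hunk 2: at line 5 remove [nonqk,milz] add [ehdfz,hiwe] -> 13 lines: qxugz ovs ggnl aaax gik qcke ehdfz hiwe kits xiyp igw etb yoiao
Hunk 3: at line 7 remove [kits] add [anmja,ooxnd] -> 14 lines: qxugz ovs ggnl aaax gik qcke ehdfz hiwe anmja ooxnd xiyp igw etb yoiao
Hunk 4: at line 5 remove [ehdfz] add [tgg,luyn,prciq] -> 16 lines: qxugz ovs ggnl aaax gik qcke tgg luyn prciq hiwe anmja ooxnd xiyp igw etb yoiao
Hunk 5: at line 3 remove [gik] add [vuxi,yam] -> 17 lines: qxugz ovs ggnl aaax vuxi yam qcke tgg luyn prciq hiwe anmja ooxnd xiyp igw etb yoiao
Final line 2: ovs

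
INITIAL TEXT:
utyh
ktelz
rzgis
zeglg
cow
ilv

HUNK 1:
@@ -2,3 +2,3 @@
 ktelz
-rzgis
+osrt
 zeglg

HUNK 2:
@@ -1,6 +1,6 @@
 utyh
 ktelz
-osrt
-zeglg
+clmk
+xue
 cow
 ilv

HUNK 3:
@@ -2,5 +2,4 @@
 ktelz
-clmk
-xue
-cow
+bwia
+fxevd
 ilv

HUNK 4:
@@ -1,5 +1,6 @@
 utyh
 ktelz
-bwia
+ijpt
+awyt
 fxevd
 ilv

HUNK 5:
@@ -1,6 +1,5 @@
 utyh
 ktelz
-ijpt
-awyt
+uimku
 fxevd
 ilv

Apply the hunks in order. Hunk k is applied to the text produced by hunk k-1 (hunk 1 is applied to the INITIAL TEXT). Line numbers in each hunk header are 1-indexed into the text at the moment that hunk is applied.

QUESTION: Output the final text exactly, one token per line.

Hunk 1: at line 2 remove [rzgis] add [osrt] -> 6 lines: utyh ktelz osrt zeglg cow ilv
Hunk 2: at line 1 remove [osrt,zeglg] add [clmk,xue] -> 6 lines: utyh ktelz clmk xue cow ilv
Hunk 3: at line 2 remove [clmk,xue,cow] add [bwia,fxevd] -> 5 lines: utyh ktelz bwia fxevd ilv
Hunk 4: at line 1 remove [bwia] add [ijpt,awyt] -> 6 lines: utyh ktelz ijpt awyt fxevd ilv
Hunk 5: at line 1 remove [ijpt,awyt] add [uimku] -> 5 lines: utyh ktelz uimku fxevd ilv

Answer: utyh
ktelz
uimku
fxevd
ilv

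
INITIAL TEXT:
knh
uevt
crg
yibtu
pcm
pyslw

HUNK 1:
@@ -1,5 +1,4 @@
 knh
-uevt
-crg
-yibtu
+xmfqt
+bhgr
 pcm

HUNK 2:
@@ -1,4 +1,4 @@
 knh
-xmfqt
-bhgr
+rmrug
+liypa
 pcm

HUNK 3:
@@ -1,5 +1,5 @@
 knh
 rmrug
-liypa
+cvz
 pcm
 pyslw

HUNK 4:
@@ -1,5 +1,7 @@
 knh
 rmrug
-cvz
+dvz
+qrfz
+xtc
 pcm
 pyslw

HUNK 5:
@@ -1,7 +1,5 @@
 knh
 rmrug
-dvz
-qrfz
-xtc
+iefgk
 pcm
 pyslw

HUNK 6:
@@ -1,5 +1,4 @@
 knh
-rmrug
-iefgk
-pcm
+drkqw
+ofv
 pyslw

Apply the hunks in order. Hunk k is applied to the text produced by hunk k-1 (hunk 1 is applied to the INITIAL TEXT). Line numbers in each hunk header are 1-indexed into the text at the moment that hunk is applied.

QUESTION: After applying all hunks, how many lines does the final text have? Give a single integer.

Hunk 1: at line 1 remove [uevt,crg,yibtu] add [xmfqt,bhgr] -> 5 lines: knh xmfqt bhgr pcm pyslw
Hunk 2: at line 1 remove [xmfqt,bhgr] add [rmrug,liypa] -> 5 lines: knh rmrug liypa pcm pyslw
Hunk 3: at line 1 remove [liypa] add [cvz] -> 5 lines: knh rmrug cvz pcm pyslw
Hunk 4: at line 1 remove [cvz] add [dvz,qrfz,xtc] -> 7 lines: knh rmrug dvz qrfz xtc pcm pyslw
Hunk 5: at line 1 remove [dvz,qrfz,xtc] add [iefgk] -> 5 lines: knh rmrug iefgk pcm pyslw
Hunk 6: at line 1 remove [rmrug,iefgk,pcm] add [drkqw,ofv] -> 4 lines: knh drkqw ofv pyslw
Final line count: 4

Answer: 4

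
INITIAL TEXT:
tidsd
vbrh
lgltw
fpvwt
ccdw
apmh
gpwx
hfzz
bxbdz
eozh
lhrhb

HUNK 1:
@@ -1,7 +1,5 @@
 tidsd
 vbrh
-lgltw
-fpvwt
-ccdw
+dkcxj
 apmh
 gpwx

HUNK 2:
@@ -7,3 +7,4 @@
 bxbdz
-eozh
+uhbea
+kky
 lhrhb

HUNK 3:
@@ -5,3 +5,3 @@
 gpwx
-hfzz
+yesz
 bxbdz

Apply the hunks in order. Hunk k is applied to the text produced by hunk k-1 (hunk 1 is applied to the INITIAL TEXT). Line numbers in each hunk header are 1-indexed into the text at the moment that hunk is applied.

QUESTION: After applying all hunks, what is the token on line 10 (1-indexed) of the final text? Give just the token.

Answer: lhrhb

Derivation:
Hunk 1: at line 1 remove [lgltw,fpvwt,ccdw] add [dkcxj] -> 9 lines: tidsd vbrh dkcxj apmh gpwx hfzz bxbdz eozh lhrhb
Hunk 2: at line 7 remove [eozh] add [uhbea,kky] -> 10 lines: tidsd vbrh dkcxj apmh gpwx hfzz bxbdz uhbea kky lhrhb
Hunk 3: at line 5 remove [hfzz] add [yesz] -> 10 lines: tidsd vbrh dkcxj apmh gpwx yesz bxbdz uhbea kky lhrhb
Final line 10: lhrhb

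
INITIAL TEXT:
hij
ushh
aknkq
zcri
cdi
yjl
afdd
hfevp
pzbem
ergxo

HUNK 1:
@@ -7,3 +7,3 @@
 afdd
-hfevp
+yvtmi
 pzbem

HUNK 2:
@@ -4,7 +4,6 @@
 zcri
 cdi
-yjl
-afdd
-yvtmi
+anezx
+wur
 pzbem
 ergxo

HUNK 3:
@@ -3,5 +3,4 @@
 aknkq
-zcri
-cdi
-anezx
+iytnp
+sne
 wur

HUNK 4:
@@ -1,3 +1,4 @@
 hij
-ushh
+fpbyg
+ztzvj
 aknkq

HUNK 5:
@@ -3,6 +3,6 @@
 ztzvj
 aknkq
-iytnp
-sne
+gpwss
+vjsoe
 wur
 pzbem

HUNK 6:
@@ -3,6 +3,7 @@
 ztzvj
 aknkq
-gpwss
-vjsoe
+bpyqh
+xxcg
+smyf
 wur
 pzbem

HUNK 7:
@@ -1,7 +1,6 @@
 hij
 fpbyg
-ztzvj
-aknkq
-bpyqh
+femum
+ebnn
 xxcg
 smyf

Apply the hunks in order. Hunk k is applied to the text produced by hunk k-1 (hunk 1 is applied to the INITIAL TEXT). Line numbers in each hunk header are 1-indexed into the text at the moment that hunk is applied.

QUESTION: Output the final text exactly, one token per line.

Answer: hij
fpbyg
femum
ebnn
xxcg
smyf
wur
pzbem
ergxo

Derivation:
Hunk 1: at line 7 remove [hfevp] add [yvtmi] -> 10 lines: hij ushh aknkq zcri cdi yjl afdd yvtmi pzbem ergxo
Hunk 2: at line 4 remove [yjl,afdd,yvtmi] add [anezx,wur] -> 9 lines: hij ushh aknkq zcri cdi anezx wur pzbem ergxo
Hunk 3: at line 3 remove [zcri,cdi,anezx] add [iytnp,sne] -> 8 lines: hij ushh aknkq iytnp sne wur pzbem ergxo
Hunk 4: at line 1 remove [ushh] add [fpbyg,ztzvj] -> 9 lines: hij fpbyg ztzvj aknkq iytnp sne wur pzbem ergxo
Hunk 5: at line 3 remove [iytnp,sne] add [gpwss,vjsoe] -> 9 lines: hij fpbyg ztzvj aknkq gpwss vjsoe wur pzbem ergxo
Hunk 6: at line 3 remove [gpwss,vjsoe] add [bpyqh,xxcg,smyf] -> 10 lines: hij fpbyg ztzvj aknkq bpyqh xxcg smyf wur pzbem ergxo
Hunk 7: at line 1 remove [ztzvj,aknkq,bpyqh] add [femum,ebnn] -> 9 lines: hij fpbyg femum ebnn xxcg smyf wur pzbem ergxo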